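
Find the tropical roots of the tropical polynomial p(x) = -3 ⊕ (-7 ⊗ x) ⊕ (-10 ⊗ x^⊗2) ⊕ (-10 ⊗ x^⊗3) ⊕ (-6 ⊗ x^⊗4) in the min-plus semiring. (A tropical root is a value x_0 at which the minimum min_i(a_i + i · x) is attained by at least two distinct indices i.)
Roots: {-4, 0, 3, 4}

Each tropical root is a break point of the lower envelope of the lines y = a_i + i · x (there are 5 lines, with slopes 0, 1, ..., 4). Only the lines that attain the minimum somewhere contribute to roots; other lines are dominated. Here the surviving (envelope) indices are i = 4, i = 3, i = 2, i = 1, i = 0.
Intersections between consecutive envelope lines give the roots: for adjacent envelope indices i < j the intersection is x = (a_i − a_j) / (j − i). Reading off the sorted break points: {-4, 0, 3, 4}.
Verification: at each break x_0, at least two indices attain the minimum of min_i(a_i + i · x_0).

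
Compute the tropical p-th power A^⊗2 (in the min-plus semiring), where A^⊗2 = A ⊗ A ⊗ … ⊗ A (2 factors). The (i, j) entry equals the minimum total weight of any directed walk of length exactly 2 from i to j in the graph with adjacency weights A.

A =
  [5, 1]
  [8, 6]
A^⊗2 =
  [9, 6]
  [13, 9]

Each entry (A^⊗2)_ij equals the minimum over all length-2 walks i = v_0 → v_1 → … → v_2 = j of Σ_t A[v_t][v_{t+1}]. For example, for (i, j) = (0, 1) we minimise over 2 possible intermediate vertex sequences; the minimum is 6, attained along the walk 0 → 0 → 1.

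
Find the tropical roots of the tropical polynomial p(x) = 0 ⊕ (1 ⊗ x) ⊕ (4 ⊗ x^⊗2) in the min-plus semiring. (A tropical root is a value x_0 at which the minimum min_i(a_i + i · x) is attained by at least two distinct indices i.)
Roots: {-3, -1}

Each tropical root is a break point of the lower envelope of the lines y = a_i + i · x (there are 3 lines, with slopes 0, 1, ..., 2). Only the lines that attain the minimum somewhere contribute to roots; other lines are dominated. Here the surviving (envelope) indices are i = 2, i = 1, i = 0.
Intersections between consecutive envelope lines give the roots: for adjacent envelope indices i < j the intersection is x = (a_i − a_j) / (j − i). Reading off the sorted break points: {-3, -1}.
Verification: at each break x_0, at least two indices attain the minimum of min_i(a_i + i · x_0).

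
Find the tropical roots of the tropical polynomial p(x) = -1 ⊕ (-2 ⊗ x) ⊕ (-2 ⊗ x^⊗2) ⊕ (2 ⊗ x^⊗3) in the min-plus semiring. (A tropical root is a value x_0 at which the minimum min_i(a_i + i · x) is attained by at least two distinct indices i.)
Roots: {-4, 0, 1}

Each tropical root is a break point of the lower envelope of the lines y = a_i + i · x (there are 4 lines, with slopes 0, 1, ..., 3). Only the lines that attain the minimum somewhere contribute to roots; other lines are dominated. Here the surviving (envelope) indices are i = 3, i = 2, i = 1, i = 0.
Intersections between consecutive envelope lines give the roots: for adjacent envelope indices i < j the intersection is x = (a_i − a_j) / (j − i). Reading off the sorted break points: {-4, 0, 1}.
Verification: at each break x_0, at least two indices attain the minimum of min_i(a_i + i · x_0).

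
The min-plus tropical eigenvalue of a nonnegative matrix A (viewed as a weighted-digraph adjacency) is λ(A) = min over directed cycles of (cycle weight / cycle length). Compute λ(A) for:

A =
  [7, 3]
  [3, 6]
λ(A) = 3

Enumerate directed cycles and compute their means (weight / length). Sample:
  cycle 0 → 0: weight = 7, length = 1, mean = 7/1 ≈ 7.000
  cycle 1 → 1: weight = 6, length = 1, mean = 6/1 ≈ 6.000
  cycle 0 → 1 → 0: weight = 6, length = 2, mean = 6/2 ≈ 3.000
  cycle 1 → 0 → 1: weight = 6, length = 2, mean = 6/2 ≈ 3.000
Minimum mean = 3.000, attained e.g. along the cycle 0 → 1 → 0 with weight 6 and length 2. So λ(A) = 6/2 = 3.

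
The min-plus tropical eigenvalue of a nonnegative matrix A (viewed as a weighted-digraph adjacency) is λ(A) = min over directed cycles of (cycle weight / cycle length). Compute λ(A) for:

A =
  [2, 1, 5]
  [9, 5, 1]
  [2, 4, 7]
λ(A) = 4/3

Enumerate directed cycles and compute their means (weight / length). Sample:
  cycle 0 → 0: weight = 2, length = 1, mean = 2/1 ≈ 2.000
  cycle 1 → 1: weight = 5, length = 1, mean = 5/1 ≈ 5.000
  cycle 2 → 2: weight = 7, length = 1, mean = 7/1 ≈ 7.000
  cycle 0 → 1 → 0: weight = 10, length = 2, mean = 10/2 ≈ 5.000
  cycle 0 → 2 → 0: weight = 7, length = 2, mean = 7/2 ≈ 3.500
  cycle 1 → 0 → 1: weight = 10, length = 2, mean = 10/2 ≈ 5.000
Minimum mean = 1.333, attained e.g. along the cycle 0 → 1 → 2 → 0 with weight 4 and length 3. So λ(A) = 4/3 = 4/3.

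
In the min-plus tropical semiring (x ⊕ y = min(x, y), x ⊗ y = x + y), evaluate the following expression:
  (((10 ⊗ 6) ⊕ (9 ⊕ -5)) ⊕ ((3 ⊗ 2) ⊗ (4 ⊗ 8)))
(((10 ⊗ 6) ⊕ (9 ⊕ -5)) ⊕ ((3 ⊗ 2) ⊗ (4 ⊗ 8))) = -5

Expand innermost to outermost. Recall ⊕ takes the minimum of its arguments and ⊗ takes their sum. Working out the expression (((10 ⊗ 6) ⊕ (9 ⊕ -5)) ⊕ ((3 ⊗ 2) ⊗ (4 ⊗ 8))) gives -5.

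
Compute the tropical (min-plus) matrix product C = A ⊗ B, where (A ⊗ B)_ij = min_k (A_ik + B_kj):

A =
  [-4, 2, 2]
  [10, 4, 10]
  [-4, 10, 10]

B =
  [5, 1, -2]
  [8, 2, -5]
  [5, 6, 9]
A ⊗ B =
  [1, -3, -6]
  [12, 6, -1]
  [1, -3, -6]

Apply the min-plus product entry-by-entry:
  C[0][0] = min over k of (A[0][0] + B[0][0] = -4 + 5 = 1, A[0][1] + B[1][0] = 2 + 8 = 10, A[0][2] + B[2][0] = 2 + 5 = 7) = 1 (attained at k = 0)
  C[0][1] = min over k of (A[0][0] + B[0][1] = -4 + 1 = -3, A[0][1] + B[1][1] = 2 + 2 = 4, A[0][2] + B[2][1] = 2 + 6 = 8) = -3 (attained at k = 0)
  C[0][2] = min over k of (A[0][0] + B[0][2] = -4 + -2 = -6, A[0][1] + B[1][2] = 2 + -5 = -3, A[0][2] + B[2][2] = 2 + 9 = 11) = -6 (attained at k = 0)
  C[1][0] = min over k of (A[1][0] + B[0][0] = 10 + 5 = 15, A[1][1] + B[1][0] = 4 + 8 = 12, A[1][2] + B[2][0] = 10 + 5 = 15) = 12 (attained at k = 1)
  C[1][1] = min over k of (A[1][0] + B[0][1] = 10 + 1 = 11, A[1][1] + B[1][1] = 4 + 2 = 6, A[1][2] + B[2][1] = 10 + 6 = 16) = 6 (attained at k = 1)
  C[1][2] = min over k of (A[1][0] + B[0][2] = 10 + -2 = 8, A[1][1] + B[1][2] = 4 + -5 = -1, A[1][2] + B[2][2] = 10 + 9 = 19) = -1 (attained at k = 1)
  C[2][0] = min over k of (A[2][0] + B[0][0] = -4 + 5 = 1, A[2][1] + B[1][0] = 10 + 8 = 18, A[2][2] + B[2][0] = 10 + 5 = 15) = 1 (attained at k = 0)
  C[2][1] = min over k of (A[2][0] + B[0][1] = -4 + 1 = -3, A[2][1] + B[1][1] = 10 + 2 = 12, A[2][2] + B[2][1] = 10 + 6 = 16) = -3 (attained at k = 0)
  C[2][2] = min over k of (A[2][0] + B[0][2] = -4 + -2 = -6, A[2][1] + B[1][2] = 10 + -5 = 5, A[2][2] + B[2][2] = 10 + 9 = 19) = -6 (attained at k = 0)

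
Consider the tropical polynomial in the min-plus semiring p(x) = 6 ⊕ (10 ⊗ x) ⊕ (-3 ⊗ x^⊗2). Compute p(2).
p(2) = 1

A tropical monomial a ⊗ x^⊗i evaluates to a + i · x. Evaluating each term at x = 2:
  Term 0 contributes 6 + 0 · 2 = 6
  Term 1 contributes 10 + 1 · 2 = 12
  Term 2 contributes -3 + 2 · 2 = 1
p(2) = ⊕ of these = min[6, 12, 1] = 1.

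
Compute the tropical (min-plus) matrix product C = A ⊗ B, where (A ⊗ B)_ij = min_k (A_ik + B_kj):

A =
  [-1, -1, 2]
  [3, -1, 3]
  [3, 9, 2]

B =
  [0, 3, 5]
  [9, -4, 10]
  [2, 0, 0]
A ⊗ B =
  [-1, -5, 2]
  [3, -5, 3]
  [3, 2, 2]

Apply the min-plus product entry-by-entry:
  C[0][0] = min over k of (A[0][0] + B[0][0] = -1 + 0 = -1, A[0][1] + B[1][0] = -1 + 9 = 8, A[0][2] + B[2][0] = 2 + 2 = 4) = -1 (attained at k = 0)
  C[0][1] = min over k of (A[0][0] + B[0][1] = -1 + 3 = 2, A[0][1] + B[1][1] = -1 + -4 = -5, A[0][2] + B[2][1] = 2 + 0 = 2) = -5 (attained at k = 1)
  C[0][2] = min over k of (A[0][0] + B[0][2] = -1 + 5 = 4, A[0][1] + B[1][2] = -1 + 10 = 9, A[0][2] + B[2][2] = 2 + 0 = 2) = 2 (attained at k = 2)
  C[1][0] = min over k of (A[1][0] + B[0][0] = 3 + 0 = 3, A[1][1] + B[1][0] = -1 + 9 = 8, A[1][2] + B[2][0] = 3 + 2 = 5) = 3 (attained at k = 0)
  C[1][1] = min over k of (A[1][0] + B[0][1] = 3 + 3 = 6, A[1][1] + B[1][1] = -1 + -4 = -5, A[1][2] + B[2][1] = 3 + 0 = 3) = -5 (attained at k = 1)
  C[1][2] = min over k of (A[1][0] + B[0][2] = 3 + 5 = 8, A[1][1] + B[1][2] = -1 + 10 = 9, A[1][2] + B[2][2] = 3 + 0 = 3) = 3 (attained at k = 2)
  C[2][0] = min over k of (A[2][0] + B[0][0] = 3 + 0 = 3, A[2][1] + B[1][0] = 9 + 9 = 18, A[2][2] + B[2][0] = 2 + 2 = 4) = 3 (attained at k = 0)
  C[2][1] = min over k of (A[2][0] + B[0][1] = 3 + 3 = 6, A[2][1] + B[1][1] = 9 + -4 = 5, A[2][2] + B[2][1] = 2 + 0 = 2) = 2 (attained at k = 2)
  C[2][2] = min over k of (A[2][0] + B[0][2] = 3 + 5 = 8, A[2][1] + B[1][2] = 9 + 10 = 19, A[2][2] + B[2][2] = 2 + 0 = 2) = 2 (attained at k = 2)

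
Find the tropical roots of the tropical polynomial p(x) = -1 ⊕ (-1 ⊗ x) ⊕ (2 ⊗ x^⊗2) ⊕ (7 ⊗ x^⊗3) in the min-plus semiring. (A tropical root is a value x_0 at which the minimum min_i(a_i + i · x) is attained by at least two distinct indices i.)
Roots: {-5, -3, 0}

Each tropical root is a break point of the lower envelope of the lines y = a_i + i · x (there are 4 lines, with slopes 0, 1, ..., 3). Only the lines that attain the minimum somewhere contribute to roots; other lines are dominated. Here the surviving (envelope) indices are i = 3, i = 2, i = 1, i = 0.
Intersections between consecutive envelope lines give the roots: for adjacent envelope indices i < j the intersection is x = (a_i − a_j) / (j − i). Reading off the sorted break points: {-5, -3, 0}.
Verification: at each break x_0, at least two indices attain the minimum of min_i(a_i + i · x_0).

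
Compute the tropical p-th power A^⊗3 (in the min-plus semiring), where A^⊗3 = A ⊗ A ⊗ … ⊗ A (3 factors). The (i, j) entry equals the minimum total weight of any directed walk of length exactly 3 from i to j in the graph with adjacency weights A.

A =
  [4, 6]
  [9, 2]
A^⊗3 =
  [12, 10]
  [13, 6]

Each entry (A^⊗3)_ij equals the minimum over all length-3 walks i = v_0 → v_1 → … → v_3 = j of Σ_t A[v_t][v_{t+1}]. For example, for (i, j) = (0, 1) we minimise over 4 possible intermediate vertex sequences; the minimum is 10, attained along the walk 0 → 1 → 1 → 1.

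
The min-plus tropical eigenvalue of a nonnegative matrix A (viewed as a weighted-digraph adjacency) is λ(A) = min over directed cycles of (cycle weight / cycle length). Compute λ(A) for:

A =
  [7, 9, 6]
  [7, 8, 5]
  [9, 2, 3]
λ(A) = 3

Enumerate directed cycles and compute their means (weight / length). Sample:
  cycle 0 → 0: weight = 7, length = 1, mean = 7/1 ≈ 7.000
  cycle 1 → 1: weight = 8, length = 1, mean = 8/1 ≈ 8.000
  cycle 2 → 2: weight = 3, length = 1, mean = 3/1 ≈ 3.000
  cycle 0 → 1 → 0: weight = 16, length = 2, mean = 16/2 ≈ 8.000
  cycle 0 → 2 → 0: weight = 15, length = 2, mean = 15/2 ≈ 7.500
  cycle 1 → 0 → 1: weight = 16, length = 2, mean = 16/2 ≈ 8.000
Minimum mean = 3.000, attained e.g. along the cycle 2 → 2 with weight 3 and length 1. So λ(A) = 3/1 = 3.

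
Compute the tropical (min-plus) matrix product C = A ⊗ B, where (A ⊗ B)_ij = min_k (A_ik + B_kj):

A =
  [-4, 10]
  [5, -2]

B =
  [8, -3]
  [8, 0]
A ⊗ B =
  [4, -7]
  [6, -2]

Apply the min-plus product entry-by-entry:
  C[0][0] = min over k of (A[0][0] + B[0][0] = -4 + 8 = 4, A[0][1] + B[1][0] = 10 + 8 = 18) = 4 (attained at k = 0)
  C[0][1] = min over k of (A[0][0] + B[0][1] = -4 + -3 = -7, A[0][1] + B[1][1] = 10 + 0 = 10) = -7 (attained at k = 0)
  C[1][0] = min over k of (A[1][0] + B[0][0] = 5 + 8 = 13, A[1][1] + B[1][0] = -2 + 8 = 6) = 6 (attained at k = 1)
  C[1][1] = min over k of (A[1][0] + B[0][1] = 5 + -3 = 2, A[1][1] + B[1][1] = -2 + 0 = -2) = -2 (attained at k = 1)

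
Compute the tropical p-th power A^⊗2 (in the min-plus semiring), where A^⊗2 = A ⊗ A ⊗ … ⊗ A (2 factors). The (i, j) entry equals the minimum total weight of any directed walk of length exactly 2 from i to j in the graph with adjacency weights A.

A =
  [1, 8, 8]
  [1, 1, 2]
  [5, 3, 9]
A^⊗2 =
  [2, 9, 9]
  [2, 2, 3]
  [4, 4, 5]

Each entry (A^⊗2)_ij equals the minimum over all length-2 walks i = v_0 → v_1 → … → v_2 = j of Σ_t A[v_t][v_{t+1}]. For example, for (i, j) = (0, 2) we minimise over 3 possible intermediate vertex sequences; the minimum is 9, attained along the walk 0 → 0 → 2.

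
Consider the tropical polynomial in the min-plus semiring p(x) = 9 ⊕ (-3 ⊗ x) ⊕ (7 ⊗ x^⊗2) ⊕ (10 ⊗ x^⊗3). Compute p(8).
p(8) = 5

A tropical monomial a ⊗ x^⊗i evaluates to a + i · x. Evaluating each term at x = 8:
  Term 0 contributes 9 + 0 · 8 = 9
  Term 1 contributes -3 + 1 · 8 = 5
  Term 2 contributes 7 + 2 · 8 = 23
  Term 3 contributes 10 + 3 · 8 = 34
p(8) = ⊕ of these = min[9, 5, 23, 34] = 5.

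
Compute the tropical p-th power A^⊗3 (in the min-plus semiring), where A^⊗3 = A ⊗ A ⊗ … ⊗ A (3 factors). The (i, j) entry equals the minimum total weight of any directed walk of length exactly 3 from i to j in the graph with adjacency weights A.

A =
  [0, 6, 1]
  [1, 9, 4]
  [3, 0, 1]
A^⊗3 =
  [0, 1, 1]
  [1, 2, 2]
  [1, 2, 2]

Each entry (A^⊗3)_ij equals the minimum over all length-3 walks i = v_0 → v_1 → … → v_3 = j of Σ_t A[v_t][v_{t+1}]. For example, for (i, j) = (0, 2) we minimise over 9 possible intermediate vertex sequences; the minimum is 1, attained along the walk 0 → 0 → 0 → 2.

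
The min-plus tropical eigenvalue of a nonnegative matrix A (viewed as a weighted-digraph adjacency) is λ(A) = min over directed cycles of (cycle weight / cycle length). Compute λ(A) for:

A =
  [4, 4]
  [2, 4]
λ(A) = 3

Enumerate directed cycles and compute their means (weight / length). Sample:
  cycle 0 → 0: weight = 4, length = 1, mean = 4/1 ≈ 4.000
  cycle 1 → 1: weight = 4, length = 1, mean = 4/1 ≈ 4.000
  cycle 0 → 1 → 0: weight = 6, length = 2, mean = 6/2 ≈ 3.000
  cycle 1 → 0 → 1: weight = 6, length = 2, mean = 6/2 ≈ 3.000
Minimum mean = 3.000, attained e.g. along the cycle 0 → 1 → 0 with weight 6 and length 2. So λ(A) = 6/2 = 3.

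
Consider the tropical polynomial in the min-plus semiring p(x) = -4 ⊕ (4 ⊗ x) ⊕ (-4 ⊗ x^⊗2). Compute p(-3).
p(-3) = -10

A tropical monomial a ⊗ x^⊗i evaluates to a + i · x. Evaluating each term at x = -3:
  Term 0 contributes -4 + 0 · -3 = -4
  Term 1 contributes 4 + 1 · -3 = 1
  Term 2 contributes -4 + 2 · -3 = -10
p(-3) = ⊕ of these = min[-4, 1, -10] = -10.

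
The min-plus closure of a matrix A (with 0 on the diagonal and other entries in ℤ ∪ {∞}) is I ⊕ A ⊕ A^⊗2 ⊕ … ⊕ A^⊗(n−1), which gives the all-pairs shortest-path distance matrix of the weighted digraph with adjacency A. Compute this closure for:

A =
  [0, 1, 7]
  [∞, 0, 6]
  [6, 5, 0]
Closure =
  [0, 1, 7]
  [12, 0, 6]
  [6, 5, 0]

This is the Floyd-Warshall all-pairs shortest-path computation. For each intermediate vertex k = 0, 1, …, 2, update dist[i][j] ← min(dist[i][j], dist[i][k] + dist[k][j]). The final matrix gives, for each (i, j), the minimum total weight of any directed path from i to j (possibly empty when i = j).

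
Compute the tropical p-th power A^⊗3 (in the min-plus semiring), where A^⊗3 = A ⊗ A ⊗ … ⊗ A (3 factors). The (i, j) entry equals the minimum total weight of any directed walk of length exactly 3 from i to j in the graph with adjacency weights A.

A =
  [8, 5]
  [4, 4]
A^⊗3 =
  [13, 13]
  [12, 12]

Each entry (A^⊗3)_ij equals the minimum over all length-3 walks i = v_0 → v_1 → … → v_3 = j of Σ_t A[v_t][v_{t+1}]. For example, for (i, j) = (0, 1) we minimise over 4 possible intermediate vertex sequences; the minimum is 13, attained along the walk 0 → 1 → 1 → 1.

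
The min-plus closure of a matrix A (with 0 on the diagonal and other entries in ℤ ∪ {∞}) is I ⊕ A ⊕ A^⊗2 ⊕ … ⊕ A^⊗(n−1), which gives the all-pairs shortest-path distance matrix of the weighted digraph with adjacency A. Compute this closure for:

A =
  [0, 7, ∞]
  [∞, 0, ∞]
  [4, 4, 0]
Closure =
  [0, 7, ∞]
  [∞, 0, ∞]
  [4, 4, 0]

This is the Floyd-Warshall all-pairs shortest-path computation. For each intermediate vertex k = 0, 1, …, 2, update dist[i][j] ← min(dist[i][j], dist[i][k] + dist[k][j]). The final matrix gives, for each (i, j), the minimum total weight of any directed path from i to j (possibly empty when i = j).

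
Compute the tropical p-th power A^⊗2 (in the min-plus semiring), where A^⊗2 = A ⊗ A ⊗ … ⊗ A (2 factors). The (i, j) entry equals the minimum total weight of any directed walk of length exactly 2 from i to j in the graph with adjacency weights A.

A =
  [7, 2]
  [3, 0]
A^⊗2 =
  [5, 2]
  [3, 0]

Each entry (A^⊗2)_ij equals the minimum over all length-2 walks i = v_0 → v_1 → … → v_2 = j of Σ_t A[v_t][v_{t+1}]. For example, for (i, j) = (0, 1) we minimise over 2 possible intermediate vertex sequences; the minimum is 2, attained along the walk 0 → 1 → 1.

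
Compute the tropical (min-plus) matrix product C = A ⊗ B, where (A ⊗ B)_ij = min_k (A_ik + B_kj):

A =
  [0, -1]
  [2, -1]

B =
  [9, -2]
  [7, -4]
A ⊗ B =
  [6, -5]
  [6, -5]

Apply the min-plus product entry-by-entry:
  C[0][0] = min over k of (A[0][0] + B[0][0] = 0 + 9 = 9, A[0][1] + B[1][0] = -1 + 7 = 6) = 6 (attained at k = 1)
  C[0][1] = min over k of (A[0][0] + B[0][1] = 0 + -2 = -2, A[0][1] + B[1][1] = -1 + -4 = -5) = -5 (attained at k = 1)
  C[1][0] = min over k of (A[1][0] + B[0][0] = 2 + 9 = 11, A[1][1] + B[1][0] = -1 + 7 = 6) = 6 (attained at k = 1)
  C[1][1] = min over k of (A[1][0] + B[0][1] = 2 + -2 = 0, A[1][1] + B[1][1] = -1 + -4 = -5) = -5 (attained at k = 1)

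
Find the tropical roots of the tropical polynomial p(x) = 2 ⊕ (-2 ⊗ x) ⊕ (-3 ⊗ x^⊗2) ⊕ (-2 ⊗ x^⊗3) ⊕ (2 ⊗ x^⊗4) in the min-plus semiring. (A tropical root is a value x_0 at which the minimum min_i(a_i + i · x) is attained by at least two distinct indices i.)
Roots: {-4, -1, 1, 4}

Each tropical root is a break point of the lower envelope of the lines y = a_i + i · x (there are 5 lines, with slopes 0, 1, ..., 4). Only the lines that attain the minimum somewhere contribute to roots; other lines are dominated. Here the surviving (envelope) indices are i = 4, i = 3, i = 2, i = 1, i = 0.
Intersections between consecutive envelope lines give the roots: for adjacent envelope indices i < j the intersection is x = (a_i − a_j) / (j − i). Reading off the sorted break points: {-4, -1, 1, 4}.
Verification: at each break x_0, at least two indices attain the minimum of min_i(a_i + i · x_0).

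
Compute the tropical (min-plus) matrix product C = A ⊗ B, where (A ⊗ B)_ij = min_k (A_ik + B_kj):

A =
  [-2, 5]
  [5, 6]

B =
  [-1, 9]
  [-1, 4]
A ⊗ B =
  [-3, 7]
  [4, 10]

Apply the min-plus product entry-by-entry:
  C[0][0] = min over k of (A[0][0] + B[0][0] = -2 + -1 = -3, A[0][1] + B[1][0] = 5 + -1 = 4) = -3 (attained at k = 0)
  C[0][1] = min over k of (A[0][0] + B[0][1] = -2 + 9 = 7, A[0][1] + B[1][1] = 5 + 4 = 9) = 7 (attained at k = 0)
  C[1][0] = min over k of (A[1][0] + B[0][0] = 5 + -1 = 4, A[1][1] + B[1][0] = 6 + -1 = 5) = 4 (attained at k = 0)
  C[1][1] = min over k of (A[1][0] + B[0][1] = 5 + 9 = 14, A[1][1] + B[1][1] = 6 + 4 = 10) = 10 (attained at k = 1)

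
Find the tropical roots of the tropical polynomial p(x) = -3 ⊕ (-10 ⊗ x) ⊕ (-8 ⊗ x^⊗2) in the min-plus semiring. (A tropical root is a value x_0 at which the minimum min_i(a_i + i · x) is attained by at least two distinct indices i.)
Roots: {-2, 7}

Each tropical root is a break point of the lower envelope of the lines y = a_i + i · x (there are 3 lines, with slopes 0, 1, ..., 2). Only the lines that attain the minimum somewhere contribute to roots; other lines are dominated. Here the surviving (envelope) indices are i = 2, i = 1, i = 0.
Intersections between consecutive envelope lines give the roots: for adjacent envelope indices i < j the intersection is x = (a_i − a_j) / (j − i). Reading off the sorted break points: {-2, 7}.
Verification: at each break x_0, at least two indices attain the minimum of min_i(a_i + i · x_0).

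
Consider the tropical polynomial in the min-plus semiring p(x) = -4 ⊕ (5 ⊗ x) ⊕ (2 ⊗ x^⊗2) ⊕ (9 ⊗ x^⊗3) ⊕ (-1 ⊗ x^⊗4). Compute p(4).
p(4) = -4

A tropical monomial a ⊗ x^⊗i evaluates to a + i · x. Evaluating each term at x = 4:
  Term 0 contributes -4 + 0 · 4 = -4
  Term 1 contributes 5 + 1 · 4 = 9
  Term 2 contributes 2 + 2 · 4 = 10
  Term 3 contributes 9 + 3 · 4 = 21
  Term 4 contributes -1 + 4 · 4 = 15
p(4) = ⊕ of these = min[-4, 9, 10, 21, 15] = -4.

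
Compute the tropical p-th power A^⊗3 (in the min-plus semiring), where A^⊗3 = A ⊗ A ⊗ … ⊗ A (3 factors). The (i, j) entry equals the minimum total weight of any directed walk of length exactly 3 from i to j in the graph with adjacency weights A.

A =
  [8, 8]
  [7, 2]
A^⊗3 =
  [17, 12]
  [11, 6]

Each entry (A^⊗3)_ij equals the minimum over all length-3 walks i = v_0 → v_1 → … → v_3 = j of Σ_t A[v_t][v_{t+1}]. For example, for (i, j) = (0, 1) we minimise over 4 possible intermediate vertex sequences; the minimum is 12, attained along the walk 0 → 1 → 1 → 1.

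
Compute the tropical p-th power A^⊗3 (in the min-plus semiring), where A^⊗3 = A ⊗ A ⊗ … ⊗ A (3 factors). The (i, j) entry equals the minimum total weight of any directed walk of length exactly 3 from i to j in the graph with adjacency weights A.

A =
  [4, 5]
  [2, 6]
A^⊗3 =
  [11, 12]
  [9, 11]

Each entry (A^⊗3)_ij equals the minimum over all length-3 walks i = v_0 → v_1 → … → v_3 = j of Σ_t A[v_t][v_{t+1}]. For example, for (i, j) = (0, 1) we minimise over 4 possible intermediate vertex sequences; the minimum is 12, attained along the walk 0 → 1 → 0 → 1.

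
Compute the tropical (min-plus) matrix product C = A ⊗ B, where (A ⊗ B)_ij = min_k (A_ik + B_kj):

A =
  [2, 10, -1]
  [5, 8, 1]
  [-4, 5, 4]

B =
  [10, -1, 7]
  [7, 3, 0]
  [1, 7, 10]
A ⊗ B =
  [0, 1, 9]
  [2, 4, 8]
  [5, -5, 3]

Apply the min-plus product entry-by-entry:
  C[0][0] = min over k of (A[0][0] + B[0][0] = 2 + 10 = 12, A[0][1] + B[1][0] = 10 + 7 = 17, A[0][2] + B[2][0] = -1 + 1 = 0) = 0 (attained at k = 2)
  C[0][1] = min over k of (A[0][0] + B[0][1] = 2 + -1 = 1, A[0][1] + B[1][1] = 10 + 3 = 13, A[0][2] + B[2][1] = -1 + 7 = 6) = 1 (attained at k = 0)
  C[0][2] = min over k of (A[0][0] + B[0][2] = 2 + 7 = 9, A[0][1] + B[1][2] = 10 + 0 = 10, A[0][2] + B[2][2] = -1 + 10 = 9) = 9 (attained at k = 0)
  C[1][0] = min over k of (A[1][0] + B[0][0] = 5 + 10 = 15, A[1][1] + B[1][0] = 8 + 7 = 15, A[1][2] + B[2][0] = 1 + 1 = 2) = 2 (attained at k = 2)
  C[1][1] = min over k of (A[1][0] + B[0][1] = 5 + -1 = 4, A[1][1] + B[1][1] = 8 + 3 = 11, A[1][2] + B[2][1] = 1 + 7 = 8) = 4 (attained at k = 0)
  C[1][2] = min over k of (A[1][0] + B[0][2] = 5 + 7 = 12, A[1][1] + B[1][2] = 8 + 0 = 8, A[1][2] + B[2][2] = 1 + 10 = 11) = 8 (attained at k = 1)
  C[2][0] = min over k of (A[2][0] + B[0][0] = -4 + 10 = 6, A[2][1] + B[1][0] = 5 + 7 = 12, A[2][2] + B[2][0] = 4 + 1 = 5) = 5 (attained at k = 2)
  C[2][1] = min over k of (A[2][0] + B[0][1] = -4 + -1 = -5, A[2][1] + B[1][1] = 5 + 3 = 8, A[2][2] + B[2][1] = 4 + 7 = 11) = -5 (attained at k = 0)
  C[2][2] = min over k of (A[2][0] + B[0][2] = -4 + 7 = 3, A[2][1] + B[1][2] = 5 + 0 = 5, A[2][2] + B[2][2] = 4 + 10 = 14) = 3 (attained at k = 0)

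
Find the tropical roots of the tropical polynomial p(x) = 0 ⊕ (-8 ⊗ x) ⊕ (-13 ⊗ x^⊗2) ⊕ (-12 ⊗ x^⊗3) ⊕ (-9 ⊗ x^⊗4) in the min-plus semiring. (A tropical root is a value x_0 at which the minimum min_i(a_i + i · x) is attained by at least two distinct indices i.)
Roots: {-3, -1, 5, 8}

Each tropical root is a break point of the lower envelope of the lines y = a_i + i · x (there are 5 lines, with slopes 0, 1, ..., 4). Only the lines that attain the minimum somewhere contribute to roots; other lines are dominated. Here the surviving (envelope) indices are i = 4, i = 3, i = 2, i = 1, i = 0.
Intersections between consecutive envelope lines give the roots: for adjacent envelope indices i < j the intersection is x = (a_i − a_j) / (j − i). Reading off the sorted break points: {-3, -1, 5, 8}.
Verification: at each break x_0, at least two indices attain the minimum of min_i(a_i + i · x_0).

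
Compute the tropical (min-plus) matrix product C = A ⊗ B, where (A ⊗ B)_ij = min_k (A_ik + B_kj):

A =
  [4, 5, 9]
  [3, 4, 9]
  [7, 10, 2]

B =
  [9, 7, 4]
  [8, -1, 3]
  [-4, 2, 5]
A ⊗ B =
  [5, 4, 8]
  [5, 3, 7]
  [-2, 4, 7]

Apply the min-plus product entry-by-entry:
  C[0][0] = min over k of (A[0][0] + B[0][0] = 4 + 9 = 13, A[0][1] + B[1][0] = 5 + 8 = 13, A[0][2] + B[2][0] = 9 + -4 = 5) = 5 (attained at k = 2)
  C[0][1] = min over k of (A[0][0] + B[0][1] = 4 + 7 = 11, A[0][1] + B[1][1] = 5 + -1 = 4, A[0][2] + B[2][1] = 9 + 2 = 11) = 4 (attained at k = 1)
  C[0][2] = min over k of (A[0][0] + B[0][2] = 4 + 4 = 8, A[0][1] + B[1][2] = 5 + 3 = 8, A[0][2] + B[2][2] = 9 + 5 = 14) = 8 (attained at k = 0)
  C[1][0] = min over k of (A[1][0] + B[0][0] = 3 + 9 = 12, A[1][1] + B[1][0] = 4 + 8 = 12, A[1][2] + B[2][0] = 9 + -4 = 5) = 5 (attained at k = 2)
  C[1][1] = min over k of (A[1][0] + B[0][1] = 3 + 7 = 10, A[1][1] + B[1][1] = 4 + -1 = 3, A[1][2] + B[2][1] = 9 + 2 = 11) = 3 (attained at k = 1)
  C[1][2] = min over k of (A[1][0] + B[0][2] = 3 + 4 = 7, A[1][1] + B[1][2] = 4 + 3 = 7, A[1][2] + B[2][2] = 9 + 5 = 14) = 7 (attained at k = 0)
  C[2][0] = min over k of (A[2][0] + B[0][0] = 7 + 9 = 16, A[2][1] + B[1][0] = 10 + 8 = 18, A[2][2] + B[2][0] = 2 + -4 = -2) = -2 (attained at k = 2)
  C[2][1] = min over k of (A[2][0] + B[0][1] = 7 + 7 = 14, A[2][1] + B[1][1] = 10 + -1 = 9, A[2][2] + B[2][1] = 2 + 2 = 4) = 4 (attained at k = 2)
  C[2][2] = min over k of (A[2][0] + B[0][2] = 7 + 4 = 11, A[2][1] + B[1][2] = 10 + 3 = 13, A[2][2] + B[2][2] = 2 + 5 = 7) = 7 (attained at k = 2)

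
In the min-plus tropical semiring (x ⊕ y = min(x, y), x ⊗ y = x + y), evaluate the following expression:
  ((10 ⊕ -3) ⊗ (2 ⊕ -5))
((10 ⊕ -3) ⊗ (2 ⊕ -5)) = -8

Expand innermost to outermost. Recall ⊕ takes the minimum of its arguments and ⊗ takes their sum. Working out the expression ((10 ⊕ -3) ⊗ (2 ⊕ -5)) gives -8.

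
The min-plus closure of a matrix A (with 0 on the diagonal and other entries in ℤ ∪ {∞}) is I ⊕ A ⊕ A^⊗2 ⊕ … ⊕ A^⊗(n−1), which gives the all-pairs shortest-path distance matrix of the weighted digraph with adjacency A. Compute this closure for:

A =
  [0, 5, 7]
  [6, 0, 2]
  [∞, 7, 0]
Closure =
  [0, 5, 7]
  [6, 0, 2]
  [13, 7, 0]

This is the Floyd-Warshall all-pairs shortest-path computation. For each intermediate vertex k = 0, 1, …, 2, update dist[i][j] ← min(dist[i][j], dist[i][k] + dist[k][j]). The final matrix gives, for each (i, j), the minimum total weight of any directed path from i to j (possibly empty when i = j).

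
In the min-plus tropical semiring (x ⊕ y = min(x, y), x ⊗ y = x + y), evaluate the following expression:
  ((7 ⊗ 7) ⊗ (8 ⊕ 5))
((7 ⊗ 7) ⊗ (8 ⊕ 5)) = 19

Expand innermost to outermost. Recall ⊕ takes the minimum of its arguments and ⊗ takes their sum. Working out the expression ((7 ⊗ 7) ⊗ (8 ⊕ 5)) gives 19.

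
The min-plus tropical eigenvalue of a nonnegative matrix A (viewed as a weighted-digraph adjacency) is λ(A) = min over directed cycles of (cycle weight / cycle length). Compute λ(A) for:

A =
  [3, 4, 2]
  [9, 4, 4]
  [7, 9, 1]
λ(A) = 1

Enumerate directed cycles and compute their means (weight / length). Sample:
  cycle 0 → 0: weight = 3, length = 1, mean = 3/1 ≈ 3.000
  cycle 1 → 1: weight = 4, length = 1, mean = 4/1 ≈ 4.000
  cycle 2 → 2: weight = 1, length = 1, mean = 1/1 ≈ 1.000
  cycle 0 → 1 → 0: weight = 13, length = 2, mean = 13/2 ≈ 6.500
  cycle 0 → 2 → 0: weight = 9, length = 2, mean = 9/2 ≈ 4.500
  cycle 1 → 0 → 1: weight = 13, length = 2, mean = 13/2 ≈ 6.500
Minimum mean = 1.000, attained e.g. along the cycle 2 → 2 with weight 1 and length 1. So λ(A) = 1/1 = 1.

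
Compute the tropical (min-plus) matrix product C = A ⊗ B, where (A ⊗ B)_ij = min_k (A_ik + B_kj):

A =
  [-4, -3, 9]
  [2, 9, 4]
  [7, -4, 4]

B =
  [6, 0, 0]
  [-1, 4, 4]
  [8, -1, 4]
A ⊗ B =
  [-4, -4, -4]
  [8, 2, 2]
  [-5, 0, 0]

Apply the min-plus product entry-by-entry:
  C[0][0] = min over k of (A[0][0] + B[0][0] = -4 + 6 = 2, A[0][1] + B[1][0] = -3 + -1 = -4, A[0][2] + B[2][0] = 9 + 8 = 17) = -4 (attained at k = 1)
  C[0][1] = min over k of (A[0][0] + B[0][1] = -4 + 0 = -4, A[0][1] + B[1][1] = -3 + 4 = 1, A[0][2] + B[2][1] = 9 + -1 = 8) = -4 (attained at k = 0)
  C[0][2] = min over k of (A[0][0] + B[0][2] = -4 + 0 = -4, A[0][1] + B[1][2] = -3 + 4 = 1, A[0][2] + B[2][2] = 9 + 4 = 13) = -4 (attained at k = 0)
  C[1][0] = min over k of (A[1][0] + B[0][0] = 2 + 6 = 8, A[1][1] + B[1][0] = 9 + -1 = 8, A[1][2] + B[2][0] = 4 + 8 = 12) = 8 (attained at k = 0)
  C[1][1] = min over k of (A[1][0] + B[0][1] = 2 + 0 = 2, A[1][1] + B[1][1] = 9 + 4 = 13, A[1][2] + B[2][1] = 4 + -1 = 3) = 2 (attained at k = 0)
  C[1][2] = min over k of (A[1][0] + B[0][2] = 2 + 0 = 2, A[1][1] + B[1][2] = 9 + 4 = 13, A[1][2] + B[2][2] = 4 + 4 = 8) = 2 (attained at k = 0)
  C[2][0] = min over k of (A[2][0] + B[0][0] = 7 + 6 = 13, A[2][1] + B[1][0] = -4 + -1 = -5, A[2][2] + B[2][0] = 4 + 8 = 12) = -5 (attained at k = 1)
  C[2][1] = min over k of (A[2][0] + B[0][1] = 7 + 0 = 7, A[2][1] + B[1][1] = -4 + 4 = 0, A[2][2] + B[2][1] = 4 + -1 = 3) = 0 (attained at k = 1)
  C[2][2] = min over k of (A[2][0] + B[0][2] = 7 + 0 = 7, A[2][1] + B[1][2] = -4 + 4 = 0, A[2][2] + B[2][2] = 4 + 4 = 8) = 0 (attained at k = 1)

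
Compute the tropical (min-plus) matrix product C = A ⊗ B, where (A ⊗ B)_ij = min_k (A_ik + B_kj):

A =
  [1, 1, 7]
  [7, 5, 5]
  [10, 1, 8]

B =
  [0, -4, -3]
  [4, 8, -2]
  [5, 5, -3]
A ⊗ B =
  [1, -3, -2]
  [7, 3, 2]
  [5, 6, -1]

Apply the min-plus product entry-by-entry:
  C[0][0] = min over k of (A[0][0] + B[0][0] = 1 + 0 = 1, A[0][1] + B[1][0] = 1 + 4 = 5, A[0][2] + B[2][0] = 7 + 5 = 12) = 1 (attained at k = 0)
  C[0][1] = min over k of (A[0][0] + B[0][1] = 1 + -4 = -3, A[0][1] + B[1][1] = 1 + 8 = 9, A[0][2] + B[2][1] = 7 + 5 = 12) = -3 (attained at k = 0)
  C[0][2] = min over k of (A[0][0] + B[0][2] = 1 + -3 = -2, A[0][1] + B[1][2] = 1 + -2 = -1, A[0][2] + B[2][2] = 7 + -3 = 4) = -2 (attained at k = 0)
  C[1][0] = min over k of (A[1][0] + B[0][0] = 7 + 0 = 7, A[1][1] + B[1][0] = 5 + 4 = 9, A[1][2] + B[2][0] = 5 + 5 = 10) = 7 (attained at k = 0)
  C[1][1] = min over k of (A[1][0] + B[0][1] = 7 + -4 = 3, A[1][1] + B[1][1] = 5 + 8 = 13, A[1][2] + B[2][1] = 5 + 5 = 10) = 3 (attained at k = 0)
  C[1][2] = min over k of (A[1][0] + B[0][2] = 7 + -3 = 4, A[1][1] + B[1][2] = 5 + -2 = 3, A[1][2] + B[2][2] = 5 + -3 = 2) = 2 (attained at k = 2)
  C[2][0] = min over k of (A[2][0] + B[0][0] = 10 + 0 = 10, A[2][1] + B[1][0] = 1 + 4 = 5, A[2][2] + B[2][0] = 8 + 5 = 13) = 5 (attained at k = 1)
  C[2][1] = min over k of (A[2][0] + B[0][1] = 10 + -4 = 6, A[2][1] + B[1][1] = 1 + 8 = 9, A[2][2] + B[2][1] = 8 + 5 = 13) = 6 (attained at k = 0)
  C[2][2] = min over k of (A[2][0] + B[0][2] = 10 + -3 = 7, A[2][1] + B[1][2] = 1 + -2 = -1, A[2][2] + B[2][2] = 8 + -3 = 5) = -1 (attained at k = 1)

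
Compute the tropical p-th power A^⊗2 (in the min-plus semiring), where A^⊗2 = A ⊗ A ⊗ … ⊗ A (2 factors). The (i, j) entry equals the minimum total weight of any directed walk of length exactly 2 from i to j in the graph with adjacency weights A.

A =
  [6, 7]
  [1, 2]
A^⊗2 =
  [8, 9]
  [3, 4]

Each entry (A^⊗2)_ij equals the minimum over all length-2 walks i = v_0 → v_1 → … → v_2 = j of Σ_t A[v_t][v_{t+1}]. For example, for (i, j) = (0, 1) we minimise over 2 possible intermediate vertex sequences; the minimum is 9, attained along the walk 0 → 1 → 1.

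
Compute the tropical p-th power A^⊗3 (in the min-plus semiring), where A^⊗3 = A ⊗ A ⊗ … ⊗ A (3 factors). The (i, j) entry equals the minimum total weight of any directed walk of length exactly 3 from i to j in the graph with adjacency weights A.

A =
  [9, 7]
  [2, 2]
A^⊗3 =
  [11, 11]
  [6, 6]

Each entry (A^⊗3)_ij equals the minimum over all length-3 walks i = v_0 → v_1 → … → v_3 = j of Σ_t A[v_t][v_{t+1}]. For example, for (i, j) = (0, 1) we minimise over 4 possible intermediate vertex sequences; the minimum is 11, attained along the walk 0 → 1 → 1 → 1.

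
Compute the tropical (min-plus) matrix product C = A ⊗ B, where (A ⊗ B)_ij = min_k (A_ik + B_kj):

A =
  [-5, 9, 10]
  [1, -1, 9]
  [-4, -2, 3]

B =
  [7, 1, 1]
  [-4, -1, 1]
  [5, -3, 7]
A ⊗ B =
  [2, -4, -4]
  [-5, -2, 0]
  [-6, -3, -3]

Apply the min-plus product entry-by-entry:
  C[0][0] = min over k of (A[0][0] + B[0][0] = -5 + 7 = 2, A[0][1] + B[1][0] = 9 + -4 = 5, A[0][2] + B[2][0] = 10 + 5 = 15) = 2 (attained at k = 0)
  C[0][1] = min over k of (A[0][0] + B[0][1] = -5 + 1 = -4, A[0][1] + B[1][1] = 9 + -1 = 8, A[0][2] + B[2][1] = 10 + -3 = 7) = -4 (attained at k = 0)
  C[0][2] = min over k of (A[0][0] + B[0][2] = -5 + 1 = -4, A[0][1] + B[1][2] = 9 + 1 = 10, A[0][2] + B[2][2] = 10 + 7 = 17) = -4 (attained at k = 0)
  C[1][0] = min over k of (A[1][0] + B[0][0] = 1 + 7 = 8, A[1][1] + B[1][0] = -1 + -4 = -5, A[1][2] + B[2][0] = 9 + 5 = 14) = -5 (attained at k = 1)
  C[1][1] = min over k of (A[1][0] + B[0][1] = 1 + 1 = 2, A[1][1] + B[1][1] = -1 + -1 = -2, A[1][2] + B[2][1] = 9 + -3 = 6) = -2 (attained at k = 1)
  C[1][2] = min over k of (A[1][0] + B[0][2] = 1 + 1 = 2, A[1][1] + B[1][2] = -1 + 1 = 0, A[1][2] + B[2][2] = 9 + 7 = 16) = 0 (attained at k = 1)
  C[2][0] = min over k of (A[2][0] + B[0][0] = -4 + 7 = 3, A[2][1] + B[1][0] = -2 + -4 = -6, A[2][2] + B[2][0] = 3 + 5 = 8) = -6 (attained at k = 1)
  C[2][1] = min over k of (A[2][0] + B[0][1] = -4 + 1 = -3, A[2][1] + B[1][1] = -2 + -1 = -3, A[2][2] + B[2][1] = 3 + -3 = 0) = -3 (attained at k = 0)
  C[2][2] = min over k of (A[2][0] + B[0][2] = -4 + 1 = -3, A[2][1] + B[1][2] = -2 + 1 = -1, A[2][2] + B[2][2] = 3 + 7 = 10) = -3 (attained at k = 0)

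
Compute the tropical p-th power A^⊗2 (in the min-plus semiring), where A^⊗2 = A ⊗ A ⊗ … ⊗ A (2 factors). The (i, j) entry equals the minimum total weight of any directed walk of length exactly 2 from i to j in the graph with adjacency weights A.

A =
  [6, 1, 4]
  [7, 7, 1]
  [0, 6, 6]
A^⊗2 =
  [4, 7, 2]
  [1, 7, 7]
  [6, 1, 4]

Each entry (A^⊗2)_ij equals the minimum over all length-2 walks i = v_0 → v_1 → … → v_2 = j of Σ_t A[v_t][v_{t+1}]. For example, for (i, j) = (0, 2) we minimise over 3 possible intermediate vertex sequences; the minimum is 2, attained along the walk 0 → 1 → 2.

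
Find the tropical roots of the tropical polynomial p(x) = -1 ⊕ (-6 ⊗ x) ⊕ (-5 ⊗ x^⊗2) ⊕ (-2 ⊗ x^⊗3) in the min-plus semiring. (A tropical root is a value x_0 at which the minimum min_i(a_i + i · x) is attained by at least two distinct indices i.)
Roots: {-3, -1, 5}

Each tropical root is a break point of the lower envelope of the lines y = a_i + i · x (there are 4 lines, with slopes 0, 1, ..., 3). Only the lines that attain the minimum somewhere contribute to roots; other lines are dominated. Here the surviving (envelope) indices are i = 3, i = 2, i = 1, i = 0.
Intersections between consecutive envelope lines give the roots: for adjacent envelope indices i < j the intersection is x = (a_i − a_j) / (j − i). Reading off the sorted break points: {-3, -1, 5}.
Verification: at each break x_0, at least two indices attain the minimum of min_i(a_i + i · x_0).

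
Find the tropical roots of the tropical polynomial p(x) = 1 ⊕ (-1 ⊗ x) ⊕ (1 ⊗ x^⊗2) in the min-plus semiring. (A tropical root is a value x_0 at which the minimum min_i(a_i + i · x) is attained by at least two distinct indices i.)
Roots: {-2, 2}

Each tropical root is a break point of the lower envelope of the lines y = a_i + i · x (there are 3 lines, with slopes 0, 1, ..., 2). Only the lines that attain the minimum somewhere contribute to roots; other lines are dominated. Here the surviving (envelope) indices are i = 2, i = 1, i = 0.
Intersections between consecutive envelope lines give the roots: for adjacent envelope indices i < j the intersection is x = (a_i − a_j) / (j − i). Reading off the sorted break points: {-2, 2}.
Verification: at each break x_0, at least two indices attain the minimum of min_i(a_i + i · x_0).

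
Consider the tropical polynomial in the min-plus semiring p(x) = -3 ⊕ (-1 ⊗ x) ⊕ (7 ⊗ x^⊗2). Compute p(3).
p(3) = -3

A tropical monomial a ⊗ x^⊗i evaluates to a + i · x. Evaluating each term at x = 3:
  Term 0 contributes -3 + 0 · 3 = -3
  Term 1 contributes -1 + 1 · 3 = 2
  Term 2 contributes 7 + 2 · 3 = 13
p(3) = ⊕ of these = min[-3, 2, 13] = -3.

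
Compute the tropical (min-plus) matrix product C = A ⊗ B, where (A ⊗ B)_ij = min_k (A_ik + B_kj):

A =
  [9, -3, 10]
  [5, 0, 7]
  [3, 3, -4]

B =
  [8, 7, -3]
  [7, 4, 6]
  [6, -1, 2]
A ⊗ B =
  [4, 1, 3]
  [7, 4, 2]
  [2, -5, -2]

Apply the min-plus product entry-by-entry:
  C[0][0] = min over k of (A[0][0] + B[0][0] = 9 + 8 = 17, A[0][1] + B[1][0] = -3 + 7 = 4, A[0][2] + B[2][0] = 10 + 6 = 16) = 4 (attained at k = 1)
  C[0][1] = min over k of (A[0][0] + B[0][1] = 9 + 7 = 16, A[0][1] + B[1][1] = -3 + 4 = 1, A[0][2] + B[2][1] = 10 + -1 = 9) = 1 (attained at k = 1)
  C[0][2] = min over k of (A[0][0] + B[0][2] = 9 + -3 = 6, A[0][1] + B[1][2] = -3 + 6 = 3, A[0][2] + B[2][2] = 10 + 2 = 12) = 3 (attained at k = 1)
  C[1][0] = min over k of (A[1][0] + B[0][0] = 5 + 8 = 13, A[1][1] + B[1][0] = 0 + 7 = 7, A[1][2] + B[2][0] = 7 + 6 = 13) = 7 (attained at k = 1)
  C[1][1] = min over k of (A[1][0] + B[0][1] = 5 + 7 = 12, A[1][1] + B[1][1] = 0 + 4 = 4, A[1][2] + B[2][1] = 7 + -1 = 6) = 4 (attained at k = 1)
  C[1][2] = min over k of (A[1][0] + B[0][2] = 5 + -3 = 2, A[1][1] + B[1][2] = 0 + 6 = 6, A[1][2] + B[2][2] = 7 + 2 = 9) = 2 (attained at k = 0)
  C[2][0] = min over k of (A[2][0] + B[0][0] = 3 + 8 = 11, A[2][1] + B[1][0] = 3 + 7 = 10, A[2][2] + B[2][0] = -4 + 6 = 2) = 2 (attained at k = 2)
  C[2][1] = min over k of (A[2][0] + B[0][1] = 3 + 7 = 10, A[2][1] + B[1][1] = 3 + 4 = 7, A[2][2] + B[2][1] = -4 + -1 = -5) = -5 (attained at k = 2)
  C[2][2] = min over k of (A[2][0] + B[0][2] = 3 + -3 = 0, A[2][1] + B[1][2] = 3 + 6 = 9, A[2][2] + B[2][2] = -4 + 2 = -2) = -2 (attained at k = 2)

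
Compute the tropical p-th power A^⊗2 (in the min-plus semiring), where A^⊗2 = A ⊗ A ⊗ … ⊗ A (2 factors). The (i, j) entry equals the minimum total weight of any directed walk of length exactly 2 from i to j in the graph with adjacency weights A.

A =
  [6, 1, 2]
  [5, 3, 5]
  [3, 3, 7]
A^⊗2 =
  [5, 4, 6]
  [8, 6, 7]
  [8, 4, 5]

Each entry (A^⊗2)_ij equals the minimum over all length-2 walks i = v_0 → v_1 → … → v_2 = j of Σ_t A[v_t][v_{t+1}]. For example, for (i, j) = (0, 2) we minimise over 3 possible intermediate vertex sequences; the minimum is 6, attained along the walk 0 → 1 → 2.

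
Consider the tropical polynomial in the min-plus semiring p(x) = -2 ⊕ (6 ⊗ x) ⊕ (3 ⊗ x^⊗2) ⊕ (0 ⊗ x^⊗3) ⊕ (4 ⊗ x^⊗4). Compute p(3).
p(3) = -2

A tropical monomial a ⊗ x^⊗i evaluates to a + i · x. Evaluating each term at x = 3:
  Term 0 contributes -2 + 0 · 3 = -2
  Term 1 contributes 6 + 1 · 3 = 9
  Term 2 contributes 3 + 2 · 3 = 9
  Term 3 contributes 0 + 3 · 3 = 9
  Term 4 contributes 4 + 4 · 3 = 16
p(3) = ⊕ of these = min[-2, 9, 9, 9, 16] = -2.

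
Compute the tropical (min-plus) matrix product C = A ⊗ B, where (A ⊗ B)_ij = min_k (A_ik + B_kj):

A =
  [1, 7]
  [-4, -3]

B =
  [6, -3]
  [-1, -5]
A ⊗ B =
  [6, -2]
  [-4, -8]

Apply the min-plus product entry-by-entry:
  C[0][0] = min over k of (A[0][0] + B[0][0] = 1 + 6 = 7, A[0][1] + B[1][0] = 7 + -1 = 6) = 6 (attained at k = 1)
  C[0][1] = min over k of (A[0][0] + B[0][1] = 1 + -3 = -2, A[0][1] + B[1][1] = 7 + -5 = 2) = -2 (attained at k = 0)
  C[1][0] = min over k of (A[1][0] + B[0][0] = -4 + 6 = 2, A[1][1] + B[1][0] = -3 + -1 = -4) = -4 (attained at k = 1)
  C[1][1] = min over k of (A[1][0] + B[0][1] = -4 + -3 = -7, A[1][1] + B[1][1] = -3 + -5 = -8) = -8 (attained at k = 1)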